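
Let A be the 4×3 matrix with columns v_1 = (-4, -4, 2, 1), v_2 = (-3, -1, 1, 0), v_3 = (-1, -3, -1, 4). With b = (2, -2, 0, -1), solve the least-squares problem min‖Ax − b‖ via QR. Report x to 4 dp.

e_1 = v_1/‖v_1‖ = (-4, -4, 2, 1)/6.0828 = (-0.6576, -0.6576, 0.3288, 0.1644).
r_{12} = e_1·v_2 = 2.9592.
u_2 = v_2 − 2.9592·e_1 = (-1.0541, 0.9459, 0.0270, -0.4865).
‖u_2‖ = 1.4977, so e_2 = (-0.7038, 0.6316, 0.0180, -0.3248).
r_{13} = e_1·v_3 = 2.9592; r_{23} = e_2·v_3 = -2.5083.
u_3 = v_3 − 2.9592·e_1 + 2.5083·e_2 = (-0.8193, 0.5301, -1.9277, 2.6988).
‖u_3‖ = 3.4571, so e_3 = (-0.2370, 0.1533, -0.5576, 0.7806).
Qᵀb = (-0.1644, -2.3459, -1.5613).
Back-substitute: x_3 = -1.5613/3.4571 = -0.4516.
x_2 = (-2.3459 + 2.5083·(-0.4516))/1.4977 = -2.3226.
x_1 = (-0.1644 − 2.9592·(-2.3226) − 2.9592·(-0.4516))/6.0828 = 1.3226.

x = (1.3226, -2.3226, -0.4516)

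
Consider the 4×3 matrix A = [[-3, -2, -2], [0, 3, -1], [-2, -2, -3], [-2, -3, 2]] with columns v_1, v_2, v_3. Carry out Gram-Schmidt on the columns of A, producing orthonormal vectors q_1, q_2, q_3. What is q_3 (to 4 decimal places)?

q_3 = (-0.0301, 0.2458, -0.6621, 0.7073)

q_1 = v_1/‖v_1‖ = (-3, 0, -2, -2)/4.1231 = (-0.7276, 0.0000, -0.4851, -0.4851).
r_{12} = q_1·v_2 = 3.8806.
u_2 = v_2 − 3.8806·q_1 = (0.8235, 3.0000, -0.1176, -1.1176).
‖u_2‖ = 3.3077, so q_2 = (0.2490, 0.9070, -0.0356, -0.3379).
r_{13} = q_1·v_3 = 1.9403; r_{23} = q_2·v_3 = -1.9740.
u_3 = v_3 − 1.9403·q_1 + 1.9740·q_2 = (-0.0968, 0.7903, -2.1290, 2.2742).
‖u_3‖ = 3.2154, so q_3 = (-0.0301, 0.2458, -0.6621, 0.7073).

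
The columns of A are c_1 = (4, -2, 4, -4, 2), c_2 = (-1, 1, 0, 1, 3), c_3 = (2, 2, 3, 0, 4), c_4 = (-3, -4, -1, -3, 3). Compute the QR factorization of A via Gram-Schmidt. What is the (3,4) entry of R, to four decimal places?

r_{34} = -6.1911

c_1 = (4, -2, 4, -4, 2); ‖c_1‖ = 7.4833, so e_1 = (0.5345, -0.2673, 0.5345, -0.5345, 0.2673).
e_1·c_2 = 0.5345·(-1) + (-0.2673)·1 + 0.5345·0 + (-0.5345)·1 + 0.2673·3 = -0.5345.
u_2 = c_2 + 0.5345·e_1 = (-0.7143, 0.8571, 0.2857, 0.7143, 3.1429).
‖u_2‖ = 3.4226, so e_2 = (-0.2087, 0.2504, 0.0835, 0.2087, 0.9183).
e_1·c_3 = 0.5345·2 + (-0.2673)·2 + 0.5345·3 + (-0.5345)·0 + 0.2673·4 = 3.2071; e_2·c_3 = (-0.2087)·2 + 0.2504·2 + 0.0835·3 + 0.2087·0 + 0.9183·4 = 4.0070.
u_3 = c_3 − 3.2071·e_1 − 4.0070·e_2 = (1.1220, 1.8537, 0.9512, 0.8780, -0.5366).
‖u_3‖ = 2.5804, so e_3 = (0.4348, 0.7184, 0.3686, 0.3403, -0.2079).
r_{34} = e_3·c_4 = -6.1911.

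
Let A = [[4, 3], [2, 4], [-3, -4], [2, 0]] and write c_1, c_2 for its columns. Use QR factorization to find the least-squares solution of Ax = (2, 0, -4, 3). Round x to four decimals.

c_1 = (4, 2, -3, 2); ‖c_1‖ = 5.7446, so q_1 = (0.6963, 0.3482, -0.5222, 0.3482).
q_1·c_2 = 0.6963·3 + 0.3482·4 + (-0.5222)·(-4) + 0.3482·0 = 5.5705.
u_2 = c_2 − 5.5705·q_1 = (-0.8788, 2.0606, -1.0909, -1.9394).
‖u_2‖ = 3.1575, so q_2 = (-0.2783, 0.6526, -0.3455, -0.6142).
Qᵀb = (4.5260, -1.0173).
Back-substitute: x_2 = -1.0173/3.1575 = -0.3222.
x_1 = (4.5260 − 5.5705·(-0.3222))/5.7446 = 1.1003.

x = (1.1003, -0.3222)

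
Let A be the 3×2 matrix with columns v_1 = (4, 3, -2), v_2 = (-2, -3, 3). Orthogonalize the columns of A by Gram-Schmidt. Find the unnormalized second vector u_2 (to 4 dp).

e_1 = v_1/‖v_1‖ = (4, 3, -2)/5.3852 = (0.7428, 0.5571, -0.3714).
r_{12} = e_1·v_2 = -4.2710.
u_2 = v_2 + 4.2710·e_1 = (1.1724, -0.6207, 1.4138).

u_2 = (1.1724, -0.6207, 1.4138)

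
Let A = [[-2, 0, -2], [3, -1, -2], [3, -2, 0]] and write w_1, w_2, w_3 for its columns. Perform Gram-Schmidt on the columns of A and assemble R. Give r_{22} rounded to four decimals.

r_{22} = 1.1481

w_1 = (-2, 3, 3); ‖w_1‖ = 4.6904, so q_1 = (-0.4264, 0.6396, 0.6396).
q_1·w_2 = (-0.4264)·0 + 0.6396·(-1) + 0.6396·(-2) = -1.9188.
u_2 = w_2 + 1.9188·q_1 = (-0.8182, 0.2273, -0.7727).
r_{22} = ‖u_2‖ = 1.1481.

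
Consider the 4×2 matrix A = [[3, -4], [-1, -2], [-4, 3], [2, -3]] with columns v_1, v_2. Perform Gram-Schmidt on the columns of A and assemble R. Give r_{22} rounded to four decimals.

r_{22} = 3.4448

v_1 = (3, -1, -4, 2); ‖v_1‖ = 5.4772, so e_1 = (0.5477, -0.1826, -0.7303, 0.3651).
e_1·v_2 = 0.5477·(-4) + (-0.1826)·(-2) + (-0.7303)·3 + 0.3651·(-3) = -5.1121.
u_2 = v_2 + 5.1121·e_1 = (-1.2000, -2.9333, -0.7333, -1.1333).
r_{22} = ‖u_2‖ = 3.4448.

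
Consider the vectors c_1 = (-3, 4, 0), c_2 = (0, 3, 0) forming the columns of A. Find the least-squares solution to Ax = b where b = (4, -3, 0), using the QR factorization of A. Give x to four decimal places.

x = (-1.3333, 0.7778)

q_1 = c_1/‖c_1‖ = (-3, 4, 0)/5.0000 = (-0.6000, 0.8000, 0.0000).
r_{12} = q_1·c_2 = 2.4000.
u_2 = c_2 − 2.4000·q_1 = (1.4400, 1.0800, 0.0000).
‖u_2‖ = 1.8000, so q_2 = (0.8000, 0.6000, 0.0000).
Qᵀb = (-4.8000, 1.4000).
Back-substitute: x_2 = 1.4000/1.8000 = 0.7778.
x_1 = (-4.8000 − 2.4000·0.7778)/5.0000 = -1.3333.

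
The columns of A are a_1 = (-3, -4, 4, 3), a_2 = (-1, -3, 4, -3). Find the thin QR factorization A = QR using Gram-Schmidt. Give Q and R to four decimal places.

a_1 = (-3, -4, 4, 3); ‖a_1‖ = 7.0711, so e_1 = (-0.4243, -0.5657, 0.5657, 0.4243).
e_1·a_2 = (-0.4243)·(-1) + (-0.5657)·(-3) + 0.5657·4 + 0.4243·(-3) = 3.1113.
u_2 = a_2 − 3.1113·e_1 = (0.3200, -1.2400, 2.2400, -4.3200).
‖u_2‖ = 5.0319, so e_2 = (0.0636, -0.2464, 0.4452, -0.8585).

Q = [[-0.4243, 0.0636], [-0.5657, -0.2464], [0.5657, 0.4452], [0.4243, -0.8585]], R = [[7.0711, 3.1113], [0.0000, 5.0319]]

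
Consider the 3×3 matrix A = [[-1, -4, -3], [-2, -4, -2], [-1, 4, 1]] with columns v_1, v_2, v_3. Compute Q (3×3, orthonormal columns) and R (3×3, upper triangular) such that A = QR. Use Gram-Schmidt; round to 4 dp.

Q = [[-0.4082, -0.4364, -0.8018], [-0.8165, -0.2182, 0.5345], [-0.4082, 0.8729, -0.2673]], R = [[2.4495, 3.2660, 2.4495], [0.0000, 6.1101, 2.6186], [0.0000, 0.0000, 1.0690]]

v_1 = (-1, -2, -1); ‖v_1‖ = 2.4495, so e_1 = (-0.4082, -0.8165, -0.4082).
e_1·v_2 = (-0.4082)·(-4) + (-0.8165)·(-4) + (-0.4082)·4 = 3.2660.
u_2 = v_2 − 3.2660·e_1 = (-2.6667, -1.3333, 5.3333).
‖u_2‖ = 6.1101, so e_2 = (-0.4364, -0.2182, 0.8729).
e_1·v_3 = (-0.4082)·(-3) + (-0.8165)·(-2) + (-0.4082)·1 = 2.4495; e_2·v_3 = (-0.4364)·(-3) + (-0.2182)·(-2) + 0.8729·1 = 2.6186.
u_3 = v_3 − 2.4495·e_1 − 2.6186·e_2 = (-0.8571, 0.5714, -0.2857).
‖u_3‖ = 1.0690, so e_3 = (-0.8018, 0.5345, -0.2673).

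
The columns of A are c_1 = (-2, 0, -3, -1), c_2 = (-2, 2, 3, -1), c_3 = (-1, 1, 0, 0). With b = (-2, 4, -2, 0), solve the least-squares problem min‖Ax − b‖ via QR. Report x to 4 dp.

x = (-0.1429, -0.7143, 4.5714)

c_1 = (-2, 0, -3, -1); ‖c_1‖ = 3.7417, so e_1 = (-0.5345, 0.0000, -0.8018, -0.2673).
e_1·c_2 = (-0.5345)·(-2) + 0.0000·2 + (-0.8018)·3 + (-0.2673)·(-1) = -1.0690.
u_2 = c_2 + 1.0690·e_1 = (-2.5714, 2.0000, 2.1429, -1.2857).
‖u_2‖ = 4.1057, so e_2 = (-0.6263, 0.4871, 0.5219, -0.3132).
e_1·c_3 = (-0.5345)·(-1) + 0.0000·1 + (-0.8018)·0 + (-0.2673)·0 = 0.5345; e_2·c_3 = (-0.6263)·(-1) + 0.4871·1 + 0.5219·0 + (-0.3132)·0 = 1.1134.
u_3 = c_3 − 0.5345·e_1 − 1.1134·e_2 = (-0.0169, 0.4576, -0.1525, 0.4915).
‖u_3‖ = 0.6889, so e_3 = (-0.0246, 0.6643, -0.2214, 0.7135).
Qᵀb = (2.6726, 2.1573, 3.1492).
Back-substitute: x_3 = 3.1492/0.6889 = 4.5714.
x_2 = (2.1573 − 1.1134·4.5714)/4.1057 = -0.7143.
x_1 = (2.6726 + 1.0690·(-0.7143) − 0.5345·4.5714)/3.7417 = -0.1429.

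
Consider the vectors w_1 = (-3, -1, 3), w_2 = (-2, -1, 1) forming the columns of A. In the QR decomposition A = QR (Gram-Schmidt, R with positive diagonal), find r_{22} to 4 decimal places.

w_1 = (-3, -1, 3); ‖w_1‖ = 4.3589, so q_1 = (-0.6882, -0.2294, 0.6882).
q_1·w_2 = (-0.6882)·(-2) + (-0.2294)·(-1) + 0.6882·1 = 2.2942.
u_2 = w_2 − 2.2942·q_1 = (-0.4211, -0.4737, -0.5789).
r_{22} = ‖u_2‖ = 0.8584.

r_{22} = 0.8584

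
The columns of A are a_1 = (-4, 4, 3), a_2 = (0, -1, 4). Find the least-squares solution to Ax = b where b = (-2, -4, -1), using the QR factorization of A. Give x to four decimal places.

x = (-0.2954, 0.1390)

e_1 = a_1/‖a_1‖ = (-4, 4, 3)/6.4031 = (-0.6247, 0.6247, 0.4685).
r_{12} = e_1·a_2 = 1.2494.
u_2 = a_2 − 1.2494·e_1 = (0.7805, -1.7805, 3.4146).
‖u_2‖ = 3.9293, so e_2 = (0.1986, -0.4531, 0.8690).
Qᵀb = (-1.7179, 0.5462).
Back-substitute: x_2 = 0.5462/3.9293 = 0.1390.
x_1 = (-1.7179 − 1.2494·0.1390)/6.4031 = -0.2954.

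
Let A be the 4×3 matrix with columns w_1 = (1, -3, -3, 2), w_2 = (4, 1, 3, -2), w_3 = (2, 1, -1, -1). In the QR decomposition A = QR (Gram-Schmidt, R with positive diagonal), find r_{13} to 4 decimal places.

w_1 = (1, -3, -3, 2); ‖w_1‖ = 4.7958, so q_1 = (0.2085, -0.6255, -0.6255, 0.4170).
r_{13} = q_1·w_3 = 0.0000.

r_{13} = 0.0000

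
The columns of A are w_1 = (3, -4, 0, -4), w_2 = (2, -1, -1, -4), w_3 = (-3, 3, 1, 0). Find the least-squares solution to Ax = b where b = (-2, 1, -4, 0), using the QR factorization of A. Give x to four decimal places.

x = (-1.3357, 1.2904, -0.5340)

w_1 = (3, -4, 0, -4); ‖w_1‖ = 6.4031, so e_1 = (0.4685, -0.6247, 0.0000, -0.6247).
e_1·w_2 = 0.4685·2 + (-0.6247)·(-1) + 0.0000·(-1) + (-0.6247)·(-4) = 4.0605.
u_2 = w_2 − 4.0605·e_1 = (0.0976, 1.5366, -1.0000, -1.4634).
‖u_2‖ = 2.3478, so e_2 = (0.0416, 0.6545, -0.4259, -0.6233).
e_1·w_3 = 0.4685·(-3) + (-0.6247)·3 + 0.0000·1 + (-0.6247)·0 = -3.2796; e_2·w_3 = 0.0416·(-3) + 0.6545·3 + (-0.4259)·1 + (-0.6233)·0 = 1.4128.
u_3 = w_3 + 3.2796·e_1 − 1.4128·e_2 = (-1.5221, 0.0265, 1.6018, -1.1681).
‖u_3‖ = 2.4996, so e_3 = (-0.6090, 0.0106, 0.6408, -0.4673).
Qᵀb = (-1.5617, 2.2751, -1.3347).
Back-substitute: x_3 = -1.3347/2.4996 = -0.5340.
x_2 = (2.2751 − 1.4128·(-0.5340))/2.3478 = 1.2904.
x_1 = (-1.5617 − 4.0605·1.2904 + 3.2796·(-0.5340))/6.4031 = -1.3357.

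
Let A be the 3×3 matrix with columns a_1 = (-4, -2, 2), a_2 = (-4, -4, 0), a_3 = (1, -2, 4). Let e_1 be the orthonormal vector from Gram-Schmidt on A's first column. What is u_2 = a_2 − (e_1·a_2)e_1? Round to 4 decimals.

u_2 = (0.0000, -2.0000, -2.0000)

a_1 = (-4, -2, 2); ‖a_1‖ = 4.8990, so e_1 = (-0.8165, -0.4082, 0.4082).
e_1·a_2 = (-0.8165)·(-4) + (-0.4082)·(-4) + 0.4082·0 = 4.8990.
u_2 = a_2 − 4.8990·e_1 = (0.0000, -2.0000, -2.0000).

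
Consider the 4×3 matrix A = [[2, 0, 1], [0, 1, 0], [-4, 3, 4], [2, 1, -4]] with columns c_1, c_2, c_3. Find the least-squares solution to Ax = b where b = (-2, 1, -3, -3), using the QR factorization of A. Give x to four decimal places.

x = (-0.6853, -1.5135, -0.1506)

e_1 = c_1/‖c_1‖ = (2, 0, -4, 2)/4.8990 = (0.4082, 0.0000, -0.8165, 0.4082).
r_{12} = e_1·c_2 = -2.0412.
u_2 = c_2 + 2.0412·e_1 = (0.8333, 1.0000, 1.3333, 1.8333).
‖u_2‖ = 2.6141, so e_2 = (0.3188, 0.3825, 0.5101, 0.7013).
r_{13} = e_1·c_3 = -4.4907; r_{23} = e_2·c_3 = -0.4463.
u_3 = c_3 + 4.4907·e_1 + 0.4463·e_2 = (2.9756, 0.1707, 0.5610, -1.8537).
‖u_3‖ = 3.5545, so e_3 = (0.8371, 0.0480, 0.1578, -0.5215).
Qᵀb = (0.4082, -3.8892, -0.5352).
Back-substitute: x_3 = -0.5352/3.5545 = -0.1506.
x_2 = (-3.8892 + 0.4463·(-0.1506))/2.6141 = -1.5135.
x_1 = (0.4082 + 2.0412·(-1.5135) + 4.4907·(-0.1506))/4.8990 = -0.6853.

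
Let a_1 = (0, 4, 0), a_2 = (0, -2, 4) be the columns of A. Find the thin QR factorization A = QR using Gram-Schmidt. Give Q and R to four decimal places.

Q = [[0.0000, 0.0000], [1.0000, 0.0000], [0.0000, 1.0000]], R = [[4.0000, -2.0000], [0.0000, 4.0000]]

a_1 = (0, 4, 0); ‖a_1‖ = 4.0000, so e_1 = (0.0000, 1.0000, 0.0000).
e_1·a_2 = 0.0000·0 + 1.0000·(-2) + 0.0000·4 = -2.0000.
u_2 = a_2 + 2.0000·e_1 = (0.0000, 0.0000, 4.0000).
‖u_2‖ = 4.0000, so e_2 = (0.0000, 0.0000, 1.0000).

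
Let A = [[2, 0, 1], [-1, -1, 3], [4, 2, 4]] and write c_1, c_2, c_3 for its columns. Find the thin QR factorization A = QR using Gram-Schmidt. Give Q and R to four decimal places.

q_1 = c_1/‖c_1‖ = (2, -1, 4)/4.5826 = (0.4364, -0.2182, 0.8729).
r_{12} = q_1·c_2 = 1.9640.
u_2 = c_2 − 1.9640·q_1 = (-0.8571, -0.5714, 0.2857).
‖u_2‖ = 1.0690, so q_2 = (-0.8018, -0.5345, 0.2673).
r_{13} = q_1·c_3 = 3.2733; r_{23} = q_2·c_3 = -1.3363.
u_3 = c_3 − 3.2733·q_1 + 1.3363·q_2 = (-1.5000, 3.0000, 1.5000).
‖u_3‖ = 3.6742, so q_3 = (-0.4082, 0.8165, 0.4082).

Q = [[0.4364, -0.8018, -0.4082], [-0.2182, -0.5345, 0.8165], [0.8729, 0.2673, 0.4082]], R = [[4.5826, 1.9640, 3.2733], [0.0000, 1.0690, -1.3363], [0.0000, 0.0000, 3.6742]]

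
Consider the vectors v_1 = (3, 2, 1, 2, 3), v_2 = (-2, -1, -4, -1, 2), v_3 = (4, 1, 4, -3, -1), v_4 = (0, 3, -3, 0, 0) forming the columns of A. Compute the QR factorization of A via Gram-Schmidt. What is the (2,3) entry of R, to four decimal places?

r_{23} = -4.3886

v_1 = (3, 2, 1, 2, 3); ‖v_1‖ = 5.1962, so e_1 = (0.5774, 0.3849, 0.1925, 0.3849, 0.5774).
e_1·v_2 = 0.5774·(-2) + 0.3849·(-1) + 0.1925·(-4) + 0.3849·(-1) + 0.5774·2 = -1.5396.
u_2 = v_2 + 1.5396·e_1 = (-1.1111, -0.4074, -3.7037, -0.4074, 2.8889).
‖u_2‖ = 4.8610, so e_2 = (-0.2286, -0.0838, -0.7619, -0.0838, 0.5943).
r_{23} = e_2·v_3 = -4.3886.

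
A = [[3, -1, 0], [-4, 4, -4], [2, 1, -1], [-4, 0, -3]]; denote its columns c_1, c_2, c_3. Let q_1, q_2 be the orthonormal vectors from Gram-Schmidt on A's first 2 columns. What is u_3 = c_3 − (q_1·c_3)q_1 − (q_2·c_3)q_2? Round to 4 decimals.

q_1 = c_1/‖c_1‖ = (3, -4, 2, -4)/6.7082 = (0.4472, -0.5963, 0.2981, -0.5963).
r_{12} = q_1·c_2 = -2.5342.
u_2 = c_2 + 2.5342·q_1 = (0.1333, 2.4889, 1.7556, -1.5111).
‖u_2‖ = 3.4026, so q_2 = (0.0392, 0.7315, 0.5159, -0.4441).
r_{13} = q_1·c_3 = 3.8759; r_{23} = q_2·c_3 = -2.1095.
u_3 = c_3 − 3.8759·q_1 + 2.1095·q_2 = (-1.6507, -0.1459, -1.0672, -1.6257).

u_3 = (-1.6507, -0.1459, -1.0672, -1.6257)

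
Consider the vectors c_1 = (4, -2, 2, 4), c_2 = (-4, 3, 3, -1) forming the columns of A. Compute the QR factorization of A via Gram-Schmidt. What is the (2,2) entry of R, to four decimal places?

e_1 = c_1/‖c_1‖ = (4, -2, 2, 4)/6.3246 = (0.6325, -0.3162, 0.3162, 0.6325).
r_{12} = e_1·c_2 = -3.1623.
u_2 = c_2 + 3.1623·e_1 = (-2.0000, 2.0000, 4.0000, 1.0000).
r_{22} = ‖u_2‖ = 5.0000.

r_{22} = 5.0000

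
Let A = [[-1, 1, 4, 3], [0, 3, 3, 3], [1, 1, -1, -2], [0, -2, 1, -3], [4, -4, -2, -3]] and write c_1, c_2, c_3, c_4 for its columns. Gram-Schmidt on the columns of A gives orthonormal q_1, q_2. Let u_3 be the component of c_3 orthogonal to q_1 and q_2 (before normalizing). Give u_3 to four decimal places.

u_3 = (3.2351, 1.8477, -1.0033, 1.7682, 1.0596)

c_1 = (-1, 0, 1, 0, 4); ‖c_1‖ = 4.2426, so q_1 = (-0.2357, 0.0000, 0.2357, 0.0000, 0.9428).
q_1·c_2 = (-0.2357)·1 + 0.0000·3 + 0.2357·1 + 0.0000·(-2) + 0.9428·(-4) = -3.7712.
u_2 = c_2 + 3.7712·q_1 = (0.1111, 3.0000, 1.8889, -2.0000, -0.4444).
‖u_2‖ = 4.0961, so q_2 = (0.0271, 0.7324, 0.4611, -0.4883, -0.1085).
q_1·c_3 = (-0.2357)·4 + 0.0000·3 + 0.2357·(-1) + 0.0000·1 + 0.9428·(-2) = -3.0641; q_2·c_3 = 0.0271·4 + 0.7324·3 + 0.4611·(-1) + (-0.4883)·1 + (-0.1085)·(-2) = 1.5733.
u_3 = c_3 + 3.0641·q_1 − 1.5733·q_2 = (3.2351, 1.8477, -1.0033, 1.7682, 1.0596).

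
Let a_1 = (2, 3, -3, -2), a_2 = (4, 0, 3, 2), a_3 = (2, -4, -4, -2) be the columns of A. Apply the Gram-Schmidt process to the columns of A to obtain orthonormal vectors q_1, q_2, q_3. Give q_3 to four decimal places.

q_3 = (0.3989, -0.7978, -0.4195, -0.1686)

a_1 = (2, 3, -3, -2); ‖a_1‖ = 5.0990, so q_1 = (0.3922, 0.5883, -0.5883, -0.3922).
q_1·a_2 = 0.3922·4 + 0.5883·0 + (-0.5883)·3 + (-0.3922)·2 = -0.9806.
u_2 = a_2 + 0.9806·q_1 = (4.3846, 0.5769, 2.4231, 1.6154).
‖u_2‖ = 5.2951, so q_2 = (0.8280, 0.1090, 0.4576, 0.3051).
q_1·a_3 = 0.3922·2 + 0.5883·(-4) + (-0.5883)·(-4) + (-0.3922)·(-2) = 1.5689; q_2·a_3 = 0.8280·2 + 0.1090·(-4) + 0.4576·(-4) + 0.3051·(-2) = -1.2203.
u_3 = a_3 − 1.5689·q_1 + 1.2203·q_2 = (2.3951, -4.7901, -2.5185, -1.0123).
‖u_3‖ = 6.0041, so q_3 = (0.3989, -0.7978, -0.4195, -0.1686).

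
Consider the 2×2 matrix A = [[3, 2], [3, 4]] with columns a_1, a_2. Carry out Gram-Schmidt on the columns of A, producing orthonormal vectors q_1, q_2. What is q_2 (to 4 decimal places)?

q_2 = (-0.7071, 0.7071)

a_1 = (3, 3); ‖a_1‖ = 4.2426, so q_1 = (0.7071, 0.7071).
q_1·a_2 = 0.7071·2 + 0.7071·4 = 4.2426.
u_2 = a_2 − 4.2426·q_1 = (-1.0000, 1.0000).
‖u_2‖ = 1.4142, so q_2 = (-0.7071, 0.7071).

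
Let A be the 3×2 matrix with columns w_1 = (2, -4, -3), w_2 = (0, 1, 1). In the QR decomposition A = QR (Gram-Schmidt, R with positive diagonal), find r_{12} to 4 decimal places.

r_{12} = -1.2999

w_1 = (2, -4, -3); ‖w_1‖ = 5.3852, so q_1 = (0.3714, -0.7428, -0.5571).
r_{12} = q_1·w_2 = -1.2999.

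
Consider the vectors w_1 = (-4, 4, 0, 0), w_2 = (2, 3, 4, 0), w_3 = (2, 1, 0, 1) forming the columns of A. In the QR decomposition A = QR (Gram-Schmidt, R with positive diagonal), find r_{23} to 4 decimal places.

r_{23} = 1.4049

w_1 = (-4, 4, 0, 0); ‖w_1‖ = 5.6569, so e_1 = (-0.7071, 0.7071, 0.0000, 0.0000).
e_1·w_2 = (-0.7071)·2 + 0.7071·3 + 0.0000·4 + 0.0000·0 = 0.7071.
u_2 = w_2 − 0.7071·e_1 = (2.5000, 2.5000, 4.0000, 0.0000).
‖u_2‖ = 5.3385, so e_2 = (0.4683, 0.4683, 0.7493, 0.0000).
r_{23} = e_2·w_3 = 1.4049.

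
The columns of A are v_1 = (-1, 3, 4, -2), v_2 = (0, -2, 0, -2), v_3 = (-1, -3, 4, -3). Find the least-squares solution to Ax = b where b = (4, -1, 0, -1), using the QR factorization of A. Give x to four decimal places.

e_1 = v_1/‖v_1‖ = (-1, 3, 4, -2)/5.4772 = (-0.1826, 0.5477, 0.7303, -0.3651).
r_{12} = e_1·v_2 = -0.3651.
u_2 = v_2 + 0.3651·e_1 = (-0.0667, -1.8000, 0.2667, -2.1333).
‖u_2‖ = 2.8048, so e_2 = (-0.0238, -0.6418, 0.0951, -0.7606).
r_{13} = e_1·v_3 = 2.5560; r_{23} = e_2·v_3 = 4.6112.
u_3 = v_3 − 2.5560·e_1 − 4.6112·e_2 = (-0.4237, -1.4407, 1.6949, 1.4407).
‖u_3‖ = 2.6839, so e_3 = (-0.1579, -0.5368, 0.6315, 0.5368).
Qᵀb = (-0.9129, 1.3073, -0.6315).
Back-substitute: x_3 = -0.6315/2.6839 = -0.2353.
x_2 = (1.3073 − 4.6112·(-0.2353))/2.8048 = 0.8529.
x_1 = (-0.9129 + 0.3651·0.8529 − 2.5560·(-0.2353))/5.4772 = 0.0000.

x = (0.0000, 0.8529, -0.2353)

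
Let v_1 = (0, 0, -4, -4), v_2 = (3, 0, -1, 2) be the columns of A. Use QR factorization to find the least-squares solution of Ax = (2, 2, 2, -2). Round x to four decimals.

x = (0.0000, 0.0000)

v_1 = (0, 0, -4, -4); ‖v_1‖ = 5.6569, so e_1 = (0.0000, 0.0000, -0.7071, -0.7071).
e_1·v_2 = 0.0000·3 + 0.0000·0 + (-0.7071)·(-1) + (-0.7071)·2 = -0.7071.
u_2 = v_2 + 0.7071·e_1 = (3.0000, 0.0000, -1.5000, 1.5000).
‖u_2‖ = 3.6742, so e_2 = (0.8165, 0.0000, -0.4082, 0.4082).
Qᵀb = (0.0000, 0.0000).
Back-substitute: x_2 = 0.0000/3.6742 = 0.0000.
x_1 = (0.0000 + 0.7071·0.0000)/5.6569 = 0.0000.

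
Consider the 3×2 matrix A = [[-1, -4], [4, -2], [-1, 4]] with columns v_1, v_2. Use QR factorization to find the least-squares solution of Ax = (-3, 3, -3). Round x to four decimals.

e_1 = v_1/‖v_1‖ = (-1, 4, -1)/4.2426 = (-0.2357, 0.9428, -0.2357).
r_{12} = e_1·v_2 = -1.8856.
u_2 = v_2 + 1.8856·e_1 = (-4.4444, -0.2222, 3.5556).
‖u_2‖ = 5.6960, so e_2 = (-0.7803, -0.0390, 0.6242).
Qᵀb = (4.2426, 0.3511).
Back-substitute: x_2 = 0.3511/5.6960 = 0.0616.
x_1 = (4.2426 + 1.8856·0.0616)/4.2426 = 1.0274.

x = (1.0274, 0.0616)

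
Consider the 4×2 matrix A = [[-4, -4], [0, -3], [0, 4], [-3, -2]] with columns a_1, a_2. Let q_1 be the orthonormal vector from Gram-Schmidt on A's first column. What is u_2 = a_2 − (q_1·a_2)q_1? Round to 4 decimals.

u_2 = (-0.4800, -3.0000, 4.0000, 0.6400)

q_1 = a_1/‖a_1‖ = (-4, 0, 0, -3)/5.0000 = (-0.8000, 0.0000, 0.0000, -0.6000).
r_{12} = q_1·a_2 = 4.4000.
u_2 = a_2 − 4.4000·q_1 = (-0.4800, -3.0000, 4.0000, 0.6400).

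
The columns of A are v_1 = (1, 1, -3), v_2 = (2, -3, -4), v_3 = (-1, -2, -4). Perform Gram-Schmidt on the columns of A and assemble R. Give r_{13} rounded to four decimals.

e_1 = v_1/‖v_1‖ = (1, 1, -3)/3.3166 = (0.3015, 0.3015, -0.9045).
r_{13} = e_1·v_3 = 2.7136.

r_{13} = 2.7136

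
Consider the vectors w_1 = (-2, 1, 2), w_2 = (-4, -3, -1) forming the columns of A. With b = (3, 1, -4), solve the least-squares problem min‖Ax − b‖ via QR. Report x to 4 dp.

x = (-1.3556, -0.2667)

w_1 = (-2, 1, 2); ‖w_1‖ = 3.0000, so q_1 = (-0.6667, 0.3333, 0.6667).
q_1·w_2 = (-0.6667)·(-4) + 0.3333·(-3) + 0.6667·(-1) = 1.0000.
u_2 = w_2 − 1.0000·q_1 = (-3.3333, -3.3333, -1.6667).
‖u_2‖ = 5.0000, so q_2 = (-0.6667, -0.6667, -0.3333).
Qᵀb = (-4.3333, -1.3333).
Back-substitute: x_2 = -1.3333/5.0000 = -0.2667.
x_1 = (-4.3333 − 1.0000·(-0.2667))/3.0000 = -1.3556.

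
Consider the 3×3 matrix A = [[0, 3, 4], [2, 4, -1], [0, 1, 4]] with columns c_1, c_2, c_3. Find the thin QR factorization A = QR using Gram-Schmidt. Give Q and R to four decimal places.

Q = [[0.0000, 0.9487, -0.3162], [1.0000, 0.0000, 0.0000], [0.0000, 0.3162, 0.9487]], R = [[2.0000, 4.0000, -1.0000], [0.0000, 3.1623, 5.0596], [0.0000, 0.0000, 2.5298]]

c_1 = (0, 2, 0); ‖c_1‖ = 2.0000, so e_1 = (0.0000, 1.0000, 0.0000).
e_1·c_2 = 0.0000·3 + 1.0000·4 + 0.0000·1 = 4.0000.
u_2 = c_2 − 4.0000·e_1 = (3.0000, 0.0000, 1.0000).
‖u_2‖ = 3.1623, so e_2 = (0.9487, 0.0000, 0.3162).
e_1·c_3 = 0.0000·4 + 1.0000·(-1) + 0.0000·4 = -1.0000; e_2·c_3 = 0.9487·4 + 0.0000·(-1) + 0.3162·4 = 5.0596.
u_3 = c_3 + 1.0000·e_1 − 5.0596·e_2 = (-0.8000, 0.0000, 2.4000).
‖u_3‖ = 2.5298, so e_3 = (-0.3162, 0.0000, 0.9487).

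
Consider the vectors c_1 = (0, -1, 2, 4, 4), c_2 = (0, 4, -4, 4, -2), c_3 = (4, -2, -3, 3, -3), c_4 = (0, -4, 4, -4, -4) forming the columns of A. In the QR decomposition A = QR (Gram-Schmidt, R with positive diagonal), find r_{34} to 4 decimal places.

r_{34} = 1.8721

c_1 = (0, -1, 2, 4, 4); ‖c_1‖ = 6.0828, so q_1 = (0.0000, -0.1644, 0.3288, 0.6576, 0.6576).
q_1·c_2 = 0.0000·0 + (-0.1644)·4 + 0.3288·(-4) + 0.6576·4 + 0.6576·(-2) = -0.6576.
u_2 = c_2 + 0.6576·q_1 = (0.0000, 3.8919, -3.7838, 4.4324, -1.5676).
‖u_2‖ = 7.1811, so q_2 = (0.0000, 0.5420, -0.5269, 0.6172, -0.2183).
q_1·c_3 = 0.0000·4 + (-0.1644)·(-2) + 0.3288·(-3) + 0.6576·3 + 0.6576·(-3) = -0.6576; q_2·c_3 = 0.0000·4 + 0.5420·(-2) + (-0.5269)·(-3) + 0.6172·3 + (-0.2183)·(-3) = 3.0034.
u_3 = c_3 + 0.6576·q_1 − 3.0034·q_2 = (4.0000, -3.7358, -1.2013, 1.5786, -1.9119).
‖u_3‖ = 6.1276, so q_3 = (0.6528, -0.6097, -0.1960, 0.2576, -0.3120).
r_{34} = q_3·c_4 = 1.8721.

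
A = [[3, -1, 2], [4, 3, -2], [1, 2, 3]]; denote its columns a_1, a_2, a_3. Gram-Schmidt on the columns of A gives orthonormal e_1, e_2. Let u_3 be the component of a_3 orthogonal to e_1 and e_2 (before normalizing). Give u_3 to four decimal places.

a_1 = (3, 4, 1); ‖a_1‖ = 5.0990, so e_1 = (0.5883, 0.7845, 0.1961).
e_1·a_2 = 0.5883·(-1) + 0.7845·3 + 0.1961·2 = 2.1573.
u_2 = a_2 − 2.1573·e_1 = (-2.2692, 1.3077, 1.5769).
‖u_2‖ = 3.0571, so e_2 = (-0.7423, 0.4277, 0.5158).
e_1·a_3 = 0.5883·2 + 0.7845·(-2) + 0.1961·3 = 0.1961; e_2·a_3 = (-0.7423)·2 + 0.4277·(-2) + 0.5158·3 = -0.7926.
u_3 = a_3 − 0.1961·e_1 + 0.7926·e_2 = (1.2963, -1.8148, 3.3704).

u_3 = (1.2963, -1.8148, 3.3704)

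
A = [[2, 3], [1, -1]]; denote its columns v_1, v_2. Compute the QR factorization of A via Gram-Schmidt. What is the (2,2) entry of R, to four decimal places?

r_{22} = 2.2361

v_1 = (2, 1); ‖v_1‖ = 2.2361, so e_1 = (0.8944, 0.4472).
e_1·v_2 = 0.8944·3 + 0.4472·(-1) = 2.2361.
u_2 = v_2 − 2.2361·e_1 = (1.0000, -2.0000).
r_{22} = ‖u_2‖ = 2.2361.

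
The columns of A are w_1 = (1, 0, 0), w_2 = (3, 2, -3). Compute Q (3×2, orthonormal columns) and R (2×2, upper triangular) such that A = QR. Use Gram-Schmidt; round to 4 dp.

Q = [[1.0000, 0.0000], [0.0000, 0.5547], [0.0000, -0.8321]], R = [[1.0000, 3.0000], [0.0000, 3.6056]]

w_1 = (1, 0, 0); ‖w_1‖ = 1.0000, so q_1 = (1.0000, 0.0000, 0.0000).
q_1·w_2 = 1.0000·3 + 0.0000·2 + 0.0000·(-3) = 3.0000.
u_2 = w_2 − 3.0000·q_1 = (0.0000, 2.0000, -3.0000).
‖u_2‖ = 3.6056, so q_2 = (0.0000, 0.5547, -0.8321).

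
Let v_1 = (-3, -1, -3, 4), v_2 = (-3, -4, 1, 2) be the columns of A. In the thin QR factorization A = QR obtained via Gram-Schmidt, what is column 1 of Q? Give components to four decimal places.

e_1 = v_1/‖v_1‖ = (-3, -1, -3, 4)/5.9161 = (-0.5071, -0.1690, -0.5071, 0.6761).

e_1 = (-0.5071, -0.1690, -0.5071, 0.6761)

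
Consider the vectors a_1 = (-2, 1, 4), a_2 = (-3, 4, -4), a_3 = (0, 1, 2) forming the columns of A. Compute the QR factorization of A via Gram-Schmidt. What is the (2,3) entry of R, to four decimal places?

r_{23} = -0.2279

a_1 = (-2, 1, 4); ‖a_1‖ = 4.5826, so e_1 = (-0.4364, 0.2182, 0.8729).
e_1·a_2 = (-0.4364)·(-3) + 0.2182·4 + 0.8729·(-4) = -1.3093.
u_2 = a_2 + 1.3093·e_1 = (-3.5714, 4.2857, -2.8571).
‖u_2‖ = 6.2678, so e_2 = (-0.5698, 0.6838, -0.4558).
r_{23} = e_2·a_3 = -0.2279.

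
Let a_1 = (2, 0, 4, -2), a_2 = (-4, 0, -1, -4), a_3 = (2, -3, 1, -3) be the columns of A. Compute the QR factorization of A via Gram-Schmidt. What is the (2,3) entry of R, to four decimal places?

r_{23} = 0.9379

q_1 = a_1/‖a_1‖ = (2, 0, 4, -2)/4.8990 = (0.4082, 0.0000, 0.8165, -0.4082).
r_{12} = q_1·a_2 = -0.8165.
u_2 = a_2 + 0.8165·q_1 = (-3.6667, 0.0000, -0.3333, -4.3333).
‖u_2‖ = 5.6862, so q_2 = (-0.6448, 0.0000, -0.0586, -0.7621).
r_{23} = q_2·a_3 = 0.9379.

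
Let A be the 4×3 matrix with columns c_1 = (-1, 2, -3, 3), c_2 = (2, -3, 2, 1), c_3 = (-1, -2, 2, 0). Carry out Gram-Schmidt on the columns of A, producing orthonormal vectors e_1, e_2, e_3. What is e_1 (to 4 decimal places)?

c_1 = (-1, 2, -3, 3); ‖c_1‖ = 4.7958, so e_1 = (-0.2085, 0.4170, -0.6255, 0.6255).

e_1 = (-0.2085, 0.4170, -0.6255, 0.6255)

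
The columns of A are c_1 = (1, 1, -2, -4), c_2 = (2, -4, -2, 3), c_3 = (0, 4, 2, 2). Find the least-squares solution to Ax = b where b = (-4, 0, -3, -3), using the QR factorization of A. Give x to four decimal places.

c_1 = (1, 1, -2, -4); ‖c_1‖ = 4.6904, so e_1 = (0.2132, 0.2132, -0.4264, -0.8528).
e_1·c_2 = 0.2132·2 + 0.2132·(-4) + (-0.4264)·(-2) + (-0.8528)·3 = -2.1320.
u_2 = c_2 + 2.1320·e_1 = (2.4545, -3.5455, -2.9091, 1.1818).
‖u_2‖ = 5.3343, so e_2 = (0.4601, -0.6647, -0.5454, 0.2216).
e_1·c_3 = 0.2132·0 + 0.2132·4 + (-0.4264)·2 + (-0.8528)·2 = -1.7056; e_2·c_3 = 0.4601·0 + (-0.6647)·4 + (-0.5454)·2 + 0.2216·2 = -3.3062.
u_3 = c_3 + 1.7056·e_1 + 3.3062·e_2 = (1.8850, 2.1661, -0.5304, 1.2780).
‖u_3‖ = 3.1874, so e_3 = (0.5914, 0.6796, -0.1664, 0.4009).
Qᵀb = (2.9848, -0.8692, -3.0692).
Back-substitute: x_3 = -3.0692/3.1874 = -0.9629.
x_2 = (-0.8692 + 3.3062·(-0.9629))/5.3343 = -0.7597.
x_1 = (2.9848 + 2.1320·(-0.7597) + 1.7056·(-0.9629))/4.6904 = -0.0591.

x = (-0.0591, -0.7597, -0.9629)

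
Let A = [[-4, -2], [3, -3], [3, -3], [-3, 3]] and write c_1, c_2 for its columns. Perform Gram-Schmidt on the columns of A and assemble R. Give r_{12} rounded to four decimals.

r_{12} = -2.8975

c_1 = (-4, 3, 3, -3); ‖c_1‖ = 6.5574, so q_1 = (-0.6100, 0.4575, 0.4575, -0.4575).
r_{12} = q_1·c_2 = -2.8975.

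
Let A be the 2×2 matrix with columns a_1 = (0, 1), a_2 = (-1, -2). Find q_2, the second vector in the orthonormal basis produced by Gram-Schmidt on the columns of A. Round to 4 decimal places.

q_2 = (-1.0000, 0.0000)

q_1 = a_1/‖a_1‖ = (0, 1)/1.0000 = (0.0000, 1.0000).
r_{12} = q_1·a_2 = -2.0000.
u_2 = a_2 + 2.0000·q_1 = (-1.0000, 0.0000).
‖u_2‖ = 1.0000, so q_2 = (-1.0000, 0.0000).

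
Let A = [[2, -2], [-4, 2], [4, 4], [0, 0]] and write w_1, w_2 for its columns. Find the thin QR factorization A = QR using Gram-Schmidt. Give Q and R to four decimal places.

Q = [[0.3333, -0.4579], [-0.6667, 0.5037], [0.6667, 0.7326], [0.0000, 0.0000]], R = [[6.0000, 0.6667], [0.0000, 4.8534]]

e_1 = w_1/‖w_1‖ = (2, -4, 4, 0)/6.0000 = (0.3333, -0.6667, 0.6667, 0.0000).
r_{12} = e_1·w_2 = 0.6667.
u_2 = w_2 − 0.6667·e_1 = (-2.2222, 2.4444, 3.5556, 0.0000).
‖u_2‖ = 4.8534, so e_2 = (-0.4579, 0.5037, 0.7326, 0.0000).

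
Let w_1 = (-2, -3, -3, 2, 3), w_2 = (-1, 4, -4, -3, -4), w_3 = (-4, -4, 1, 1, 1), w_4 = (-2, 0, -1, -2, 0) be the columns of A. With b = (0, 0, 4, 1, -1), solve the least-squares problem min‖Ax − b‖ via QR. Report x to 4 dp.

q_1 = w_1/‖w_1‖ = (-2, -3, -3, 2, 3)/5.9161 = (-0.3381, -0.5071, -0.5071, 0.3381, 0.5071).
r_{12} = q_1·w_2 = -2.7045.
u_2 = w_2 + 2.7045·q_1 = (-1.9143, 2.6286, -5.3714, -2.0857, -2.6286).
‖u_2‖ = 7.1194, so q_2 = (-0.2689, 0.3692, -0.7545, -0.2930, -0.3692).
r_{13} = q_1·w_3 = 3.7187; r_{23} = q_2·w_3 = -1.8180.
u_3 = w_3 − 3.7187·q_1 + 1.8180·q_2 = (-3.2317, -1.4431, 1.5141, -0.7897, -1.5569).
‖u_3‖ = 4.2269, so q_3 = (-0.7646, -0.3414, 0.3582, -0.1868, -0.3683).
r_{14} = q_1·w_4 = 0.5071; r_{24} = q_2·w_4 = 1.8782; r_{34} = q_3·w_4 = 1.5446.
u_4 = w_4 − 0.5071·q_1 − 1.8782·q_2 − 1.5446·q_3 = (-0.1426, 0.0910, 0.1209, -1.3326, 1.0052).
‖u_4‖ = 1.6821, so q_4 = (-0.0848, 0.0541, 0.0719, -0.7922, 0.5976).
Qᵀb = (-2.1974, -2.9417, 1.6143, -1.1023).
Back-substitute: x_4 = -1.1023/1.6821 = -0.6553.
x_3 = (1.6143 − 1.5446·(-0.6553))/4.2269 = 0.6214.
x_2 = (-2.9417 + 1.8180·0.6214 − 1.8782·(-0.6553))/7.1194 = -0.0816.
x_1 = (-2.1974 + 2.7045·(-0.0816) − 3.7187·0.6214 − 0.5071·(-0.6553))/5.9161 = -0.7432.

x = (-0.7432, -0.0816, 0.6214, -0.6553)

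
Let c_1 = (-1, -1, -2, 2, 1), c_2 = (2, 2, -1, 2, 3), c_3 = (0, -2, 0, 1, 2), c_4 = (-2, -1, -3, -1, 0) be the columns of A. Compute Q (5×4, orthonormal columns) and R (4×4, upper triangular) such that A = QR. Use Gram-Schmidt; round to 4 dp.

e_1 = c_1/‖c_1‖ = (-1, -1, -2, 2, 1)/3.3166 = (-0.3015, -0.3015, -0.6030, 0.6030, 0.3015).
r_{12} = e_1·c_2 = 1.5076.
u_2 = c_2 − 1.5076·e_1 = (2.4545, 2.4545, -0.0909, 1.0909, 2.5455).
‖u_2‖ = 4.4415, so e_2 = (0.5526, 0.5526, -0.0205, 0.2456, 0.5731).
r_{13} = e_1·c_3 = 1.8091; r_{23} = e_2·c_3 = 0.2866.
u_3 = c_3 − 1.8091·e_1 − 0.2866·e_2 = (0.3871, -1.6129, 1.0968, -0.1613, 1.2903).
‖u_3‖ = 2.3760, so e_3 = (0.1629, -0.6788, 0.4616, -0.0679, 0.5431).
r_{14} = e_1·c_4 = 2.1106; r_{24} = e_2·c_4 = -1.8421; r_{34} = e_3·c_4 = -0.9640.
u_4 = c_4 − 2.1106·e_1 + 1.8421·e_2 + 0.9640·e_3 = (-0.1886, 0.0000, -1.3200, -1.8857, 0.9429).
‖u_4‖ = 2.4946, so e_4 = (-0.0756, 0.0000, -0.5292, -0.7559, 0.3780).

Q = [[-0.3015, 0.5526, 0.1629, -0.0756], [-0.3015, 0.5526, -0.6788, 0.0000], [-0.6030, -0.0205, 0.4616, -0.5292], [0.6030, 0.2456, -0.0679, -0.7559], [0.3015, 0.5731, 0.5431, 0.3780]], R = [[3.3166, 1.5076, 1.8091, 2.1106], [0.0000, 4.4415, 0.2866, -1.8421], [0.0000, 0.0000, 2.3760, -0.9640], [0.0000, 0.0000, 0.0000, 2.4946]]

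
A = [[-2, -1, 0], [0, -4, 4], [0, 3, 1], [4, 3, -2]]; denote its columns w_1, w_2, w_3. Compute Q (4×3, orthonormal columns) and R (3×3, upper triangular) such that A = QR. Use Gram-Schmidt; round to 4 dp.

Q = [[-0.4472, 0.0797, -0.1798], [0.0000, -0.7968, 0.5733], [0.0000, 0.5976, 0.7943], [0.8944, 0.0398, -0.0899]], R = [[4.4721, 3.1305, -1.7889], [0.0000, 5.0200, -2.6693], [0.0000, 0.0000, 3.2672]]

q_1 = w_1/‖w_1‖ = (-2, 0, 0, 4)/4.4721 = (-0.4472, 0.0000, 0.0000, 0.8944).
r_{12} = q_1·w_2 = 3.1305.
u_2 = w_2 − 3.1305·q_1 = (0.4000, -4.0000, 3.0000, 0.2000).
‖u_2‖ = 5.0200, so q_2 = (0.0797, -0.7968, 0.5976, 0.0398).
r_{13} = q_1·w_3 = -1.7889; r_{23} = q_2·w_3 = -2.6693.
u_3 = w_3 + 1.7889·q_1 + 2.6693·q_2 = (-0.5873, 1.8730, 2.5952, -0.2937).
‖u_3‖ = 3.2672, so q_3 = (-0.1798, 0.5733, 0.7943, -0.0899).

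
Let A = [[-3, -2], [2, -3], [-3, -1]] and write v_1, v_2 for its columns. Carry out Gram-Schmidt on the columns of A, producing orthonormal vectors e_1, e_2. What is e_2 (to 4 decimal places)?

v_1 = (-3, 2, -3); ‖v_1‖ = 4.6904, so e_1 = (-0.6396, 0.4264, -0.6396).
e_1·v_2 = (-0.6396)·(-2) + 0.4264·(-3) + (-0.6396)·(-1) = 0.6396.
u_2 = v_2 − 0.6396·e_1 = (-1.5909, -3.2727, -0.5909).
‖u_2‖ = 3.6866, so e_2 = (-0.4315, -0.8877, -0.1603).

e_2 = (-0.4315, -0.8877, -0.1603)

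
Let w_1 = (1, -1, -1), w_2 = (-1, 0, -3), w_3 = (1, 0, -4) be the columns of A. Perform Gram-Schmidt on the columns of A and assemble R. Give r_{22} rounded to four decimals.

w_1 = (1, -1, -1); ‖w_1‖ = 1.7321, so q_1 = (0.5774, -0.5774, -0.5774).
q_1·w_2 = 0.5774·(-1) + (-0.5774)·0 + (-0.5774)·(-3) = 1.1547.
u_2 = w_2 − 1.1547·q_1 = (-1.6667, 0.6667, -2.3333).
r_{22} = ‖u_2‖ = 2.9439.

r_{22} = 2.9439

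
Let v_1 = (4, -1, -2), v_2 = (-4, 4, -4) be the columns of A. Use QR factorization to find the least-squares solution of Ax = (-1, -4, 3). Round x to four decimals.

v_1 = (4, -1, -2); ‖v_1‖ = 4.5826, so q_1 = (0.8729, -0.2182, -0.4364).
q_1·v_2 = 0.8729·(-4) + (-0.2182)·4 + (-0.4364)·(-4) = -2.6186.
u_2 = v_2 + 2.6186·q_1 = (-1.7143, 3.4286, -5.1429).
‖u_2‖ = 6.4143, so q_2 = (-0.2673, 0.5345, -0.8018).
Qᵀb = (-1.3093, -4.2762).
Back-substitute: x_2 = -4.2762/6.4143 = -0.6667.
x_1 = (-1.3093 + 2.6186·(-0.6667))/4.5826 = -0.6667.

x = (-0.6667, -0.6667)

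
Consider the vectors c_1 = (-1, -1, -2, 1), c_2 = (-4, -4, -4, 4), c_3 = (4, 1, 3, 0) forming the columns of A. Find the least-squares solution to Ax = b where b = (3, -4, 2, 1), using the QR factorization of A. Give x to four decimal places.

c_1 = (-1, -1, -2, 1); ‖c_1‖ = 2.6458, so e_1 = (-0.3780, -0.3780, -0.7559, 0.3780).
e_1·c_2 = (-0.3780)·(-4) + (-0.3780)·(-4) + (-0.7559)·(-4) + 0.3780·4 = 7.5593.
u_2 = c_2 − 7.5593·e_1 = (-1.1429, -1.1429, 1.7143, 1.1429).
‖u_2‖ = 2.6186, so e_2 = (-0.4364, -0.4364, 0.6547, 0.4364).
e_1·c_3 = (-0.3780)·4 + (-0.3780)·1 + (-0.7559)·3 + 0.3780·0 = -4.1576; e_2·c_3 = (-0.4364)·4 + (-0.4364)·1 + 0.6547·3 + 0.4364·0 = -0.2182.
u_3 = c_3 + 4.1576·e_1 + 0.2182·e_2 = (2.3333, -0.6667, 0.0000, 1.6667).
‖u_3‖ = 2.9439, so e_3 = (0.7926, -0.2265, 0.0000, 0.5661).
Qᵀb = (-0.7559, 2.1822, 3.8497).
Back-substitute: x_3 = 3.8497/2.9439 = 1.3077.
x_2 = (2.1822 + 0.2182·1.3077)/2.6186 = 0.9423.
x_1 = (-0.7559 − 7.5593·0.9423 + 4.1576·1.3077)/2.6458 = -0.9231.

x = (-0.9231, 0.9423, 1.3077)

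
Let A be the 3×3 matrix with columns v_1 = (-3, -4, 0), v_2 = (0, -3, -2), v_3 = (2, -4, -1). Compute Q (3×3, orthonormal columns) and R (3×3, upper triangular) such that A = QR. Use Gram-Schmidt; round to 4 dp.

v_1 = (-3, -4, 0); ‖v_1‖ = 5.0000, so q_1 = (-0.6000, -0.8000, 0.0000).
q_1·v_2 = (-0.6000)·0 + (-0.8000)·(-3) + 0.0000·(-2) = 2.4000.
u_2 = v_2 − 2.4000·q_1 = (1.4400, -1.0800, -2.0000).
‖u_2‖ = 2.6907, so q_2 = (0.5352, -0.4014, -0.7433).
q_1·v_3 = (-0.6000)·2 + (-0.8000)·(-4) + 0.0000·(-1) = 2.0000; q_2·v_3 = 0.5352·2 + (-0.4014)·(-4) + (-0.7433)·(-1) = 3.4192.
u_3 = v_3 − 2.0000·q_1 − 3.4192·q_2 = (1.3702, -1.0276, 1.5414).
‖u_3‖ = 2.3042, so q_3 = (0.5946, -0.4460, 0.6690).

Q = [[-0.6000, 0.5352, 0.5946], [-0.8000, -0.4014, -0.4460], [0.0000, -0.7433, 0.6690]], R = [[5.0000, 2.4000, 2.0000], [0.0000, 2.6907, 3.4192], [0.0000, 0.0000, 2.3042]]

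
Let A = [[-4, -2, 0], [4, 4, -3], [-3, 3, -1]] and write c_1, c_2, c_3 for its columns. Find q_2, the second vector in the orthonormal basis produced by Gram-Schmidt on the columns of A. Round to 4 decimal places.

q_2 = (-0.1107, 0.5231, 0.8450)

q_1 = c_1/‖c_1‖ = (-4, 4, -3)/6.4031 = (-0.6247, 0.6247, -0.4685).
r_{12} = q_1·c_2 = 2.3426.
u_2 = c_2 − 2.3426·q_1 = (-0.5366, 2.5366, 4.0976).
‖u_2‖ = 4.8489, so q_2 = (-0.1107, 0.5231, 0.8450).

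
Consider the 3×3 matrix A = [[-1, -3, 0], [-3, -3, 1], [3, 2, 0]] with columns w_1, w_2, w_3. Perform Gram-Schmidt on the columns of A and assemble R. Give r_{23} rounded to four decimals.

r_{23} = -0.0710

w_1 = (-1, -3, 3); ‖w_1‖ = 4.3589, so e_1 = (-0.2294, -0.6882, 0.6882).
e_1·w_2 = (-0.2294)·(-3) + (-0.6882)·(-3) + 0.6882·2 = 4.1295.
u_2 = w_2 − 4.1295·e_1 = (-2.0526, -0.1579, -0.8421).
‖u_2‖ = 2.2243, so e_2 = (-0.9228, -0.0710, -0.3786).
r_{23} = e_2·w_3 = -0.0710.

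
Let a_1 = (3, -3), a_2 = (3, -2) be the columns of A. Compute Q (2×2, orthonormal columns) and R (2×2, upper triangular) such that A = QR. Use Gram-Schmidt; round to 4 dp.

a_1 = (3, -3); ‖a_1‖ = 4.2426, so e_1 = (0.7071, -0.7071).
e_1·a_2 = 0.7071·3 + (-0.7071)·(-2) = 3.5355.
u_2 = a_2 − 3.5355·e_1 = (0.5000, 0.5000).
‖u_2‖ = 0.7071, so e_2 = (0.7071, 0.7071).

Q = [[0.7071, 0.7071], [-0.7071, 0.7071]], R = [[4.2426, 3.5355], [0.0000, 0.7071]]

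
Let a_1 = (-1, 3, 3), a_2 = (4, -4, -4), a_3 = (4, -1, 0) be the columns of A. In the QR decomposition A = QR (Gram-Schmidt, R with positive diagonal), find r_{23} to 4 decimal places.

r_{23} = 3.7311

a_1 = (-1, 3, 3); ‖a_1‖ = 4.3589, so e_1 = (-0.2294, 0.6882, 0.6882).
e_1·a_2 = (-0.2294)·4 + 0.6882·(-4) + 0.6882·(-4) = -6.4236.
u_2 = a_2 + 6.4236·e_1 = (2.5263, 0.4211, 0.4211).
‖u_2‖ = 2.5955, so e_2 = (0.9733, 0.1622, 0.1622).
r_{23} = e_2·a_3 = 3.7311.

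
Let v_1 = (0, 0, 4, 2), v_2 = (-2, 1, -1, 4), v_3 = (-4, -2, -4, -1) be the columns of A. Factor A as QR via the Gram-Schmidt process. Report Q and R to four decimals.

e_1 = v_1/‖v_1‖ = (0, 0, 4, 2)/4.4721 = (0.0000, 0.0000, 0.8944, 0.4472).
r_{12} = e_1·v_2 = 0.8944.
u_2 = v_2 − 0.8944·e_1 = (-2.0000, 1.0000, -1.8000, 3.6000).
‖u_2‖ = 4.6043, so e_2 = (-0.4344, 0.2172, -0.3909, 0.7819).
r_{13} = e_1·v_3 = -4.0249; r_{23} = e_2·v_3 = 2.0850.
u_3 = v_3 + 4.0249·e_1 − 2.0850·e_2 = (-3.0943, -2.4528, 0.4151, -0.8302).
‖u_3‖ = 4.0562, so e_3 = (-0.7629, -0.6047, 0.1023, -0.2047).

Q = [[0.0000, -0.4344, -0.7629], [0.0000, 0.2172, -0.6047], [0.8944, -0.3909, 0.1023], [0.4472, 0.7819, -0.2047]], R = [[4.4721, 0.8944, -4.0249], [0.0000, 4.6043, 2.0850], [0.0000, 0.0000, 4.0562]]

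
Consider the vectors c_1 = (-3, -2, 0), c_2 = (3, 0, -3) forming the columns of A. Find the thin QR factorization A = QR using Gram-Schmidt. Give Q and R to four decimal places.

Q = [[-0.8321, 0.2691], [-0.5547, -0.4036], [0.0000, -0.8745]], R = [[3.6056, -2.4962], [0.0000, 3.4306]]

c_1 = (-3, -2, 0); ‖c_1‖ = 3.6056, so q_1 = (-0.8321, -0.5547, 0.0000).
q_1·c_2 = (-0.8321)·3 + (-0.5547)·0 + 0.0000·(-3) = -2.4962.
u_2 = c_2 + 2.4962·q_1 = (0.9231, -1.3846, -3.0000).
‖u_2‖ = 3.4306, so q_2 = (0.2691, -0.4036, -0.8745).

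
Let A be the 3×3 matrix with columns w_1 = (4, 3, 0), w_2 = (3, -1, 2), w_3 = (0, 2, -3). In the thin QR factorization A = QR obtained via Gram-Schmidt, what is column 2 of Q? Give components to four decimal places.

e_1 = w_1/‖w_1‖ = (4, 3, 0)/5.0000 = (0.8000, 0.6000, 0.0000).
r_{12} = e_1·w_2 = 1.8000.
u_2 = w_2 − 1.8000·e_1 = (1.5600, -2.0800, 2.0000).
‖u_2‖ = 3.2802, so e_2 = (0.4756, -0.6341, 0.6097).

e_2 = (0.4756, -0.6341, 0.6097)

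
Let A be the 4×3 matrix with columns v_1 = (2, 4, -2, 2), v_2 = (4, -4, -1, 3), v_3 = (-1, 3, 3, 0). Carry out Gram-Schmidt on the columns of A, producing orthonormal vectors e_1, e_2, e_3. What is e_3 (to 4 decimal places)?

e_3 = (0.1670, 0.1974, 0.9035, 0.3417)

v_1 = (2, 4, -2, 2); ‖v_1‖ = 5.2915, so e_1 = (0.3780, 0.7559, -0.3780, 0.3780).
e_1·v_2 = 0.3780·4 + 0.7559·(-4) + (-0.3780)·(-1) + 0.3780·3 = 0.0000.
u_2 = v_2 − 0.0000·e_1 = (4.0000, -4.0000, -1.0000, 3.0000).
‖u_2‖ = 6.4807, so e_2 = (0.6172, -0.6172, -0.1543, 0.4629).
e_1·v_3 = 0.3780·(-1) + 0.7559·3 + (-0.3780)·3 + 0.3780·0 = 0.7559; e_2·v_3 = 0.6172·(-1) + (-0.6172)·3 + (-0.1543)·3 + 0.4629·0 = -2.9318.
u_3 = v_3 − 0.7559·e_1 + 2.9318·e_2 = (0.5238, 0.6190, 2.8333, 1.0714).
‖u_3‖ = 3.1358, so e_3 = (0.1670, 0.1974, 0.9035, 0.3417).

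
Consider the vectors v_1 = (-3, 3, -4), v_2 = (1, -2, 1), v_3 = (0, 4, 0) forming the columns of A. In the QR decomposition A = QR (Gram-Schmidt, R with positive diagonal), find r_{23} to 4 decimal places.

v_1 = (-3, 3, -4); ‖v_1‖ = 5.8310, so e_1 = (-0.5145, 0.5145, -0.6860).
e_1·v_2 = (-0.5145)·1 + 0.5145·(-2) + (-0.6860)·1 = -2.2295.
u_2 = v_2 + 2.2295·e_1 = (-0.1471, -0.8529, -0.5294).
‖u_2‖ = 1.0146, so e_2 = (-0.1449, -0.8407, -0.5218).
r_{23} = e_2·v_3 = -3.3627.

r_{23} = -3.3627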